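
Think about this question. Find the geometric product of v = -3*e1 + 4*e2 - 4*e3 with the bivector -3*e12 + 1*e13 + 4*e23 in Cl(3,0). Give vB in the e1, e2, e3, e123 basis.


vB has grade-1 (vector) and grade-3 (trivector) parts: vB = (v _| B) + (v ^ B).
Vector part <vB>_1:
  e1: -v2*b12 - v3*b13 = -(4)*(-3) - (-4)*(1) = 16
  e2: v1*b12 - v3*b23 = (-3)*(-3) - (-4)*(4) = 25
  e3: v1*b13 + v2*b23 = (-3)*(1) + (4)*(4) = 13
Trivector part <vB>_3:
  e123: v1*b23 - v2*b13 + v3*b12 = (-3)*(4) - (4)*(1) + (-4)*(-3) = -4
vB = 16*e1 + 25*e2 + 13*e3 - 4*e123


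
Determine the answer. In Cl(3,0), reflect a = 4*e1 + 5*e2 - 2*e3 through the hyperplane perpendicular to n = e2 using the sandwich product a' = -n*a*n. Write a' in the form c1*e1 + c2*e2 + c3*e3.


Reflection formula: a' = -n*a*n, with n = e2 (unit vector, n^2 = 1).
For reflection through hyperplane perp to e2:
The component along e2 flips sign, others stay.
a = (4, 5, -2)
a' = (4, -5, -2)
a' = 4*e1 - 5*e2 - 2*e3


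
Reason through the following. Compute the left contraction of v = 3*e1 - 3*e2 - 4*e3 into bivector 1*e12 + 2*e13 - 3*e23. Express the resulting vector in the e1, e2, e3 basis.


Left contraction v _| B = <vB>_1 (grade-1 part of the geometric product vB).
Using e1_|e12 = e2, e2_|e12 = -e1, e1_|e13 = e3, e3_|e13 = -e1, e2_|e23 = e3, e3_|e23 = -e2:
e1 coeff: -v2*b12 - v3*b13 = -(-3)*(1) - (-4)*(2) = 11
e2 coeff: v1*b12 - v3*b23 = (3)*(1) - (-4)*(-3) = -9
e3 coeff: v1*b13 + v2*b23 = (3)*(2) + (-3)*(-3) = 15
v _| B = 11*e1 - 9*e2 + 15*e3


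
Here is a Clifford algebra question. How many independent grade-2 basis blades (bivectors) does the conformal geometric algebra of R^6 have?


The conformal model of R^6 uses Cl(7,1) with m = 6 + 2 = 8 generators.
Number of grade-2 blades = C(m, 2) = C(8, 2)
= 8*7/2 = 28


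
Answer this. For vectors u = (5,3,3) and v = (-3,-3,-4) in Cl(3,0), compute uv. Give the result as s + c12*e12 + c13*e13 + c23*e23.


In Cl(3,0): e_i^2 = 1, e_ie_j = -e_je_i for i != j.
Scalar part = u . v = 5*(-3) + 3*(-3) + 3*(-4)
= -15 + (-9) + (-12) = -36
e12 coeff = 5*(-3) - 3*(-3) = -15 - (-9) = -6
e13 coeff = 5*(-4) - 3*(-3) = -20 - (-9) = -11
e23 coeff = 3*(-4) - 3*(-3) = -12 - (-9) = -3
uv = -36 - 6*e12 - 11*e13 - 3*e23


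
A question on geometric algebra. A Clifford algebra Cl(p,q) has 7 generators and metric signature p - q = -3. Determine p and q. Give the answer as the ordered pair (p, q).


We need p + q = 7 and p - q = -3.
Adding: 2p = 7 + (-3) = 4, so p = 2.
Then q = 7 - 2 = 5.
(p, q) = (2, 5)


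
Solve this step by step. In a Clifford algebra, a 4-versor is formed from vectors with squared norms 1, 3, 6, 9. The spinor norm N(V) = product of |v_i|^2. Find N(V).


Spinor norm N(V) = |v1|^2 * |v2|^2 * ... * |v4|^2
= 1 * 3 * 6 * 9
Running product: 1, 3, 18, 162
N(V) = 162


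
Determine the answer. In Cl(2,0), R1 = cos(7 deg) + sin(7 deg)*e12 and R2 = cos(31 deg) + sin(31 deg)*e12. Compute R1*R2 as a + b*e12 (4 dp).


Same-plane rotors commute and their half-angles add:
R1*R2 = cos(a1 + a2) + sin(a1 + a2)*e12.
a1 + a2 = 7 + 31 = 38 deg
cos(38 deg) = 0.7880
sin(38 deg) = 0.6157
R1*R2 = 0.7880 + 0.6157*e12


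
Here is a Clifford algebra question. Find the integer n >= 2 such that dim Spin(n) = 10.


dim Spin(n) = dim so(n) = n(n-1)/2.
Solve n(n-1)/2 = 10, i.e. n^2 - n - 20 = 0.
Discriminant = 1 + 8*10 = 81
n = (1 + sqrt(81))/2 = (1 + 9)/2 = 5


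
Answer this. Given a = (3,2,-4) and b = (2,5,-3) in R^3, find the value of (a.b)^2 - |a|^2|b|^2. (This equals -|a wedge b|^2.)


a . b = 3*2 + 2*5 + (-4)*(-3)
= 6 + 10 + 12 = 28
|a|^2 = 3^2 + 2^2 + (-4)^2 = 29
|b|^2 = 2^2 + 5^2 + (-3)^2 = 38
(a.b)^2 = 28^2 = 784
|a|^2 * |b|^2 = 29 * 38 = 1102
Result = 784 - 1102 = -318


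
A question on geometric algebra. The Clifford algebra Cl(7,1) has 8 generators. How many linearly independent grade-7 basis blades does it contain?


Number of grade-k basis blades in Cl(p,q) with n = p + q is C(n, k).
n = 7 + 1 = 8
C(8, 7) = 8! / (7! * 1!)
= 40320 / (5040 * 1)
= 8


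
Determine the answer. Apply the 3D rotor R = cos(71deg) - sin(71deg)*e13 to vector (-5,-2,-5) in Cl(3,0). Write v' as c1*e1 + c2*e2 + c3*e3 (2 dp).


Rotor R = cos(71deg) - sin(71deg)*e13
Rotation angle theta = 2 * 71 = 142 degrees in the e13 plane (e1 -> e3).
The component perpendicular to the plane (e2) is invariant: v'_2 = v2 = -2.00
cos(142deg) = -0.7880, sin(142deg) = 0.6157
v'_1 = v1*cos(theta) - v3*sin(theta) = -5*(-0.7880) - (-5)*0.6157 = 7.02
v'_3 = v1*sin(theta) + v3*cos(theta) = -5*0.6157 + (-5)*(-0.7880) = 0.86
v' = 7.02*e1 - 2.00*e2 + 0.86*e3


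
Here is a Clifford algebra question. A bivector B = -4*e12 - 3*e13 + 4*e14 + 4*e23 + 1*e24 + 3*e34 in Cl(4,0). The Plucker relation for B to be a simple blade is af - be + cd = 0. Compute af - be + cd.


Plucker relation: af - be + cd
a*f = (-4)*3 = -12
b*e = (-3)*1 = -3
c*d = 4*4 = 16
af - be + cd = -12 - (-3) + 16
= 7


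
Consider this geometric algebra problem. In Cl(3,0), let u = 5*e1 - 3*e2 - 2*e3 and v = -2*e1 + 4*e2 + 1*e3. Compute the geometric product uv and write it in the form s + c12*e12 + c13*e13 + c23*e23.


In Cl(3,0): e_i^2 = 1, e_ie_j = -e_je_i for i != j.
Scalar part = u . v = 5*(-2) + (-3)*4 + (-2)*1
= -10 + (-12) + (-2) = -24
e12 coeff = 5*4 - (-3)*(-2) = 20 - 6 = 14
e13 coeff = 5*1 - (-2)*(-2) = 5 - 4 = 1
e23 coeff = (-3)*1 - (-2)*4 = -3 - (-8) = 5
uv = -24 + 14*e12 + 1*e13 + 5*e23


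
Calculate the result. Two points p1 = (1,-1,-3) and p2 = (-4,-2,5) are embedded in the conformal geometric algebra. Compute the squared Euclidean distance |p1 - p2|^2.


p1 - p2 = (5, 1, -8)
|p1 - p2|^2 = 5^2 + 1^2 + (-8)^2
= 25 + 1 + 64
= 90


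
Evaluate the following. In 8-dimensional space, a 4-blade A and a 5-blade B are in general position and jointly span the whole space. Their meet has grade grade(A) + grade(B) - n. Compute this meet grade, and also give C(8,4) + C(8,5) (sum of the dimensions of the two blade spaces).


Meet grade = grade(A) + grade(B) - n
= 4 + 5 - 8 = 1
C(8,4) = 70
C(8,5) = 56
dim_A + dim_B = 70 + 56 = 126


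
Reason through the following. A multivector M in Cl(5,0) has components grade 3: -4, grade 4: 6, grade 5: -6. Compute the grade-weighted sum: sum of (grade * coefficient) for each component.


Grade-weighted sum = sum of grade_k * coefficient_k
3*(-4) = -12
4*6 = 24
5*(-6) = -30
Total = -12 + 24 + (-30) = -18


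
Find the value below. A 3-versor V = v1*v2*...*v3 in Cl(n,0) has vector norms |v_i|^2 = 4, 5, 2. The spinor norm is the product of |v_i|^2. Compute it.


Spinor norm N(V) = |v1|^2 * |v2|^2 * ... * |v3|^2
= 4 * 5 * 2
Running product: 4, 20, 40
N(V) = 40


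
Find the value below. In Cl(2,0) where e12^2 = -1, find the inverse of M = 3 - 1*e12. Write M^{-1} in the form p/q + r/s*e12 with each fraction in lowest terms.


M = 3 - 1*e12, where e12^2 = -1.
Since M commutes with its reverse ~M = a - b*e12, M * ~M = a^2 - b^2*e12^2 = a^2 + b^2.
So M^{-1} = ~M / (a^2 + b^2) = (a - b*e12)/(a^2 + b^2).
a^2 + b^2 = 9 + 1 = 10
Scalar part = 3/10 = 3/10
Bivector coeff = 1/10 = 1/10
M^{-1} = 3/10 + 1/10*e12


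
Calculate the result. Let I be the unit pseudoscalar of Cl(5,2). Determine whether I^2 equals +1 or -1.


The pseudoscalar I = e1...e_n (product of all n generators) of Cl(p,q) satisfies I^2 = (-1)^(q + n(n-1)/2).
p = 5, q = 2, n = p + q = 7
n(n-1)/2 = 7 * 6 / 2 = 21
Exponent = q + n(n-1)/2 = 2 + 21 = 23
I^2 = (-1)^23 = -1


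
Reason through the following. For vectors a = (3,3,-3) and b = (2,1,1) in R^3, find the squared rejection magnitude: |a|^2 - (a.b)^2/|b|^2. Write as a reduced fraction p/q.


|a|^2 = 3^2 + 3^2 + (-3)^2 = 27
|b|^2 = 2^2 + 1^2 + 1^2 = 6
a . b = 3*2 + 3*1 + (-3)*1 = 6
(a.b)^2 = 6^2 = 36
|rej|^2 = 27 - 36/6
= (162 - 36)/6
= 126/6
In lowest terms: 21/1


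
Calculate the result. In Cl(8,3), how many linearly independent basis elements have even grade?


Even subalgebra dimension = 2^(n-1)
n = 8 + 3 = 11
2^(11 - 1) = 2^10 = 1024
Verification: sum of C(11,k) for even k = 1 + 55 + 330 + 462 + 165 + 11 = 1024
Result = 1024


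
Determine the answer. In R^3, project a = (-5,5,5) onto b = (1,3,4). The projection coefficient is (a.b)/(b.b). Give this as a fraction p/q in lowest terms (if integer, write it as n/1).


Projection coefficient = (a . b) / (b . b)
a . b = (-5)*1 + 5*3 + 5*4
= -5 + 15 + 20 = 30
b . b = 1^2 + 3^2 + 4^2
= 1 + 9 + 16 = 26
Coefficient = 30/26
In lowest terms: 15/13


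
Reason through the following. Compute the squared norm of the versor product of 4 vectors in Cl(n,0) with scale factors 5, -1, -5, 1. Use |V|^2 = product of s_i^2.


Each vector v_i has |v_i|^2 = s_i^2
Squared scales: 5^2 = 25, (-1)^2 = 1, (-5)^2 = 25, 1^2 = 1
|V|^2 = 25 * 1 * 25 * 1
= 625


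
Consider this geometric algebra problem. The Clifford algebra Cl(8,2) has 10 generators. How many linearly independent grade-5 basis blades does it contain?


Number of grade-k basis blades in Cl(p,q) with n = p + q is C(n, k).
n = 8 + 2 = 10
C(10, 5) = 10! / (5! * 5!)
= 3628800 / (120 * 120)
= 252


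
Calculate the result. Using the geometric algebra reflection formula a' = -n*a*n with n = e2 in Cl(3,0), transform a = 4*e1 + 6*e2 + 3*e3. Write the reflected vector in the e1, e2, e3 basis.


Reflection formula: a' = -n*a*n, with n = e2 (unit vector, n^2 = 1).
For reflection through hyperplane perp to e2:
The component along e2 flips sign, others stay.
a = (4, 6, 3)
a' = (4, -6, 3)
a' = 4*e1 - 6*e2 + 3*e3


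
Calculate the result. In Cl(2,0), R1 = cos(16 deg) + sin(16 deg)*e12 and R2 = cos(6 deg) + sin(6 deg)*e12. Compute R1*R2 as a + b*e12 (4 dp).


Same-plane rotors commute and their half-angles add:
R1*R2 = cos(a1 + a2) + sin(a1 + a2)*e12.
a1 + a2 = 16 + 6 = 22 deg
cos(22 deg) = 0.9272
sin(22 deg) = 0.3746
R1*R2 = 0.9272 + 0.3746*e12


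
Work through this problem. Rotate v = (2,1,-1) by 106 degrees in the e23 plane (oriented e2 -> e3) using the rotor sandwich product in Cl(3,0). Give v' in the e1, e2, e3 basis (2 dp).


Rotor R = cos(53deg) - sin(53deg)*e23
Rotation angle theta = 2 * 53 = 106 degrees in the e23 plane (e2 -> e3).
The component perpendicular to the plane (e1) is invariant: v'_1 = v1 = 2.00
cos(106deg) = -0.2756, sin(106deg) = 0.9613
v'_2 = v2*cos(theta) - v3*sin(theta) = 1*(-0.2756) - (-1)*0.9613 = 0.69
v'_3 = v2*sin(theta) + v3*cos(theta) = 1*0.9613 + (-1)*(-0.2756) = 1.24
v' = 2.00*e1 + 0.69*e2 + 1.24*e3


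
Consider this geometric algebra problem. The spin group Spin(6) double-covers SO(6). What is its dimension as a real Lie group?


Spin(n) double-covers SO(n); both have Lie algebra so(n) of dimension n(n-1)/2.
n = 6
n(n-1) = 6 * 5 = 30
dim Spin(6) = 30/2 = 15


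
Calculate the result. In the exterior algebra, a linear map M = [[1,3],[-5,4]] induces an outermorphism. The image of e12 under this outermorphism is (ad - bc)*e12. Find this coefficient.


The outermorphism of a linear map f sends e1^e2 to f(e1)^f(e2).
f(e1) = 1*e1 - 5*e2
f(e2) = 3*e1 + 4*e2
f(e1) ^ f(e2) = (1*e1 - 5*e2) ^ (3*e1 + 4*e2)
= 1*4*e12 + (-5)*3*e21
= (4 - (-15))*e12
= 19*e12
Coefficient = 19


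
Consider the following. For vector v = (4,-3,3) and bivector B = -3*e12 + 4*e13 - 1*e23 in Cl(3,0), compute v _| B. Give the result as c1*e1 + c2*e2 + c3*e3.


Left contraction v _| B = <vB>_1 (grade-1 part of the geometric product vB).
Using e1_|e12 = e2, e2_|e12 = -e1, e1_|e13 = e3, e3_|e13 = -e1, e2_|e23 = e3, e3_|e23 = -e2:
e1 coeff: -v2*b12 - v3*b13 = -(-3)*(-3) - (3)*(4) = -21
e2 coeff: v1*b12 - v3*b23 = (4)*(-3) - (3)*(-1) = -9
e3 coeff: v1*b13 + v2*b23 = (4)*(4) + (-3)*(-1) = 19
v _| B = -21*e1 - 9*e2 + 19*e3


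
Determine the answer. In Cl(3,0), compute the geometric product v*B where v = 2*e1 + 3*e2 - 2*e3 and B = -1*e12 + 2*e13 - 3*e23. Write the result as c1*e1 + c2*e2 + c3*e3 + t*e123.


vB has grade-1 (vector) and grade-3 (trivector) parts: vB = (v _| B) + (v ^ B).
Vector part <vB>_1:
  e1: -v2*b12 - v3*b13 = -(3)*(-1) - (-2)*(2) = 7
  e2: v1*b12 - v3*b23 = (2)*(-1) - (-2)*(-3) = -8
  e3: v1*b13 + v2*b23 = (2)*(2) + (3)*(-3) = -5
Trivector part <vB>_3:
  e123: v1*b23 - v2*b13 + v3*b12 = (2)*(-3) - (3)*(2) + (-2)*(-1) = -10
vB = 7*e1 - 8*e2 - 5*e3 - 10*e123


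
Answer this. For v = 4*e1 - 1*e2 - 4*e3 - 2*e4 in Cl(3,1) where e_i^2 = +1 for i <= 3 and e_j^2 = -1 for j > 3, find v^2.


v^2 = sum of c_i^2 * e_i^2
Positive signature terms (e_i^2 = +1): 4^2 + (-1)^2 + (-4)^2 = 33
Negative signature terms (e_j^2 = -1): (-2)^2 = 4
v^2 = 33 - 4 = 29


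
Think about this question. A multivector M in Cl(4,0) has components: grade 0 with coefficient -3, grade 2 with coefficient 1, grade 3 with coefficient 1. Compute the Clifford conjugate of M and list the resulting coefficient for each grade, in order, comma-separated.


Clifford conjugate sign for grade k: (-1)^(k(k+1)/2)
Grade 0: (-1)^(0*1/2) = (-1)^0 = 1, coeff -3 -> -3
Grade 2: (-1)^(2*3/2) = (-1)^3 = -1, coeff 1 -> -1
Grade 3: (-1)^(3*4/2) = (-1)^6 = 1, coeff 1 -> 1
Conjugated coefficients: -3, -1, 1


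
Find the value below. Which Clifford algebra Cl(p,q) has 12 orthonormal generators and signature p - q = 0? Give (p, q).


We need p + q = 12 and p - q = 0.
Adding: 2p = 12 + 0 = 12, so p = 6.
Then q = 12 - 6 = 6.
(p, q) = (6, 6)


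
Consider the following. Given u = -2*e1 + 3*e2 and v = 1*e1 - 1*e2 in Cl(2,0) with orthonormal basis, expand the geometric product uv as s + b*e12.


Expand: (-2*e1 + 3*e2)(1*e1 - 1*e2)
= (-2)*1*e1e1 + (-2)*(-1)*e1e2 + 3*1*e2e1 + 3*(-1)*e2e2
Using e1^2 = e2^2 = 1, e2e1 = -e1e2:
Scalar part s = (-2)*1 + 3*(-1) = -2 + (-3) = -5
Bivector part b = (-2)*(-1) - 3*1 = 2 - 3 = -1
uv = -5 - 1*e12


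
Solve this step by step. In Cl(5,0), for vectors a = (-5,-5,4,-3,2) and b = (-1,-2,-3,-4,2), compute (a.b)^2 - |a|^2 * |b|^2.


a . b = (-5)*(-1) + (-5)*(-2) + 4*(-3) + (-3)*(-4) + 2*2
= 5 + 10 + (-12) + 12 + 4 = 19
|a|^2 = (-5)^2 + (-5)^2 + 4^2 + (-3)^2 + 2^2 = 79
|b|^2 = (-1)^2 + (-2)^2 + (-3)^2 + (-4)^2 + 2^2 = 34
(a.b)^2 = 19^2 = 361
|a|^2 * |b|^2 = 79 * 34 = 2686
Result = 361 - 2686 = -2325


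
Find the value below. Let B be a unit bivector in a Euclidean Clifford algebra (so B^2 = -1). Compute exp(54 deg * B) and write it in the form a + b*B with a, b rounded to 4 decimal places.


For a unit bivector B with B^2 = -1, the exponential series gives
e^(theta*B) = cos(theta) + sin(theta)*B (the GA analogue of Euler's formula).
theta = 54 degrees = 0.942478 rad
cos(54 deg) = 0.5878
sin(54 deg) = 0.8090
exp(theta*B) = 0.5878 + 0.8090*B


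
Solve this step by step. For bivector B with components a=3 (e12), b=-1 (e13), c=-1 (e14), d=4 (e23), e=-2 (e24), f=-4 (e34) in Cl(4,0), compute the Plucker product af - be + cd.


Plucker relation: af - be + cd
a*f = 3*(-4) = -12
b*e = (-1)*(-2) = 2
c*d = (-1)*4 = -4
af - be + cd = -12 - 2 + (-4)
= -18


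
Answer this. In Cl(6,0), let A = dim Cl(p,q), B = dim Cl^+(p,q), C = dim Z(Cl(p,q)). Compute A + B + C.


n = 6 + 0 = 6
Total dim = 2^6 = 64
Even subalgebra dim = 2^5 = 32
n is even, so center dim = 1
Sum = 64 + 32 + 1 = 97


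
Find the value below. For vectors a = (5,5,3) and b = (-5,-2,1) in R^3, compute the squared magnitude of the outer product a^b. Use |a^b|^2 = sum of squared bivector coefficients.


a wedge b = (a1*b2 - a2*b1)*e12 + (a1*b3 - a3*b1)*e13 + (a2*b3 - a3*b2)*e23
e12 coeff: 5*(-2) - 5*(-5) = -10 - (-25) = 15
e13 coeff: 5*1 - 3*(-5) = 5 - (-15) = 20
e23 coeff: 5*1 - 3*(-2) = 5 - (-6) = 11
|a wedge b|^2 = 15^2 + 20^2 + 11^2
= 225 + 400 + 121
= 746


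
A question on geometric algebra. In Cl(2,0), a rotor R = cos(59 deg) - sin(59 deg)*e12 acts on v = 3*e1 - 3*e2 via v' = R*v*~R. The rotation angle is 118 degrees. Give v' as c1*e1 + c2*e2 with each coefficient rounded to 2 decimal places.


Rotor R = cos(59deg) - sin(59deg)*e12
Rotation angle theta = 2 * 59 = 118 degrees
v' = R*v*~R rotates v by theta.
cos(118deg) = -0.4695, sin(118deg) = 0.8829
v'_1 = 3*cos(118deg) - (-3)*sin(118deg)
= 3*(-0.4695) - (-3)*0.8829
= 1.24
v'_2 = 3*sin(118deg) + (-3)*cos(118deg)
= 3*0.8829 + (-3)*(-0.4695)
= 4.06
v' = 1.24*e1 + 4.06*e2


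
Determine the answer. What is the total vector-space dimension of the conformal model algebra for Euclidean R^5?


The conformal model of R^5 uses Cl(6,1): the 5 Euclidean generators plus two extra orthogonal generators e+ (e+^2 = +1) and e- (e-^2 = -1), from which the null vectors e0, einf are built.
Number of generators m = 5 + 2 = 7.
dim Cl(p,q) = 2^m = 2^7 = 128


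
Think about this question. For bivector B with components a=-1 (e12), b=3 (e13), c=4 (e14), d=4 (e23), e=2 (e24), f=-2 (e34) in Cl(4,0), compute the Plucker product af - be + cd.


Plucker relation: af - be + cd
a*f = (-1)*(-2) = 2
b*e = 3*2 = 6
c*d = 4*4 = 16
af - be + cd = 2 - 6 + 16
= 12


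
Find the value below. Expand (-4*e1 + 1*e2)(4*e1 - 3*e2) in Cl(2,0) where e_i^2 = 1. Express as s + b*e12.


Expand: (-4*e1 + 1*e2)(4*e1 - 3*e2)
= (-4)*4*e1e1 + (-4)*(-3)*e1e2 + 1*4*e2e1 + 1*(-3)*e2e2
Using e1^2 = e2^2 = 1, e2e1 = -e1e2:
Scalar part s = (-4)*4 + 1*(-3) = -16 + (-3) = -19
Bivector part b = (-4)*(-3) - 1*4 = 12 - 4 = 8
uv = -19 + 8*e12


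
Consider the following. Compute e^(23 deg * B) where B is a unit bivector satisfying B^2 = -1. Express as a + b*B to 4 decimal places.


For a unit bivector B with B^2 = -1, the exponential series gives
e^(theta*B) = cos(theta) + sin(theta)*B (the GA analogue of Euler's formula).
theta = 23 degrees = 0.401426 rad
cos(23 deg) = 0.9205
sin(23 deg) = 0.3907
exp(theta*B) = 0.9205 + 0.3907*B


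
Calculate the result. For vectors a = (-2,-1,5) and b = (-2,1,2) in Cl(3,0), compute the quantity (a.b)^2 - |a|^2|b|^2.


a . b = (-2)*(-2) + (-1)*1 + 5*2
= 4 + (-1) + 10 = 13
|a|^2 = (-2)^2 + (-1)^2 + 5^2 = 30
|b|^2 = (-2)^2 + 1^2 + 2^2 = 9
(a.b)^2 = 13^2 = 169
|a|^2 * |b|^2 = 30 * 9 = 270
Result = 169 - 270 = -101


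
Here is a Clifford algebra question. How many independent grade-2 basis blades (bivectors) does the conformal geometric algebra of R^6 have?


The conformal model of R^6 uses Cl(7,1) with m = 6 + 2 = 8 generators.
Number of grade-2 blades = C(m, 2) = C(8, 2)
= 8*7/2 = 28


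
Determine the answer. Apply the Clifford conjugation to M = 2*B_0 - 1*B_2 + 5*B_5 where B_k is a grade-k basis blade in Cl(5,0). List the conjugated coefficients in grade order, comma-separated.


Clifford conjugate sign for grade k: (-1)^(k(k+1)/2)
Grade 0: (-1)^(0*1/2) = (-1)^0 = 1, coeff 2 -> 2
Grade 2: (-1)^(2*3/2) = (-1)^3 = -1, coeff -1 -> 1
Grade 5: (-1)^(5*6/2) = (-1)^15 = -1, coeff 5 -> -5
Conjugated coefficients: 2, 1, -5


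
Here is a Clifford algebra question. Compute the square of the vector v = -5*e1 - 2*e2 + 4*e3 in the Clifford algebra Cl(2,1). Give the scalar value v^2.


v^2 = sum of c_i^2 * e_i^2
Positive signature terms (e_i^2 = +1): (-5)^2 + (-2)^2 = 29
Negative signature terms (e_j^2 = -1): 4^2 = 16
v^2 = 29 - 16 = 13


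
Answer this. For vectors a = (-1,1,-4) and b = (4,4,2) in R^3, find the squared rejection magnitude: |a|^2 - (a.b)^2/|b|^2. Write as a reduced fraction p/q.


|a|^2 = (-1)^2 + 1^2 + (-4)^2 = 18
|b|^2 = 4^2 + 4^2 + 2^2 = 36
a . b = (-1)*4 + 1*4 + (-4)*2 = -8
(a.b)^2 = (-8)^2 = 64
|rej|^2 = 18 - 64/36
= (648 - 64)/36
= 584/36
In lowest terms: 146/9


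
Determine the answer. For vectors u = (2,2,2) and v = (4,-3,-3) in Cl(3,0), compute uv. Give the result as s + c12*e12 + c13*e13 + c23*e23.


In Cl(3,0): e_i^2 = 1, e_ie_j = -e_je_i for i != j.
Scalar part = u . v = 2*4 + 2*(-3) + 2*(-3)
= 8 + (-6) + (-6) = -4
e12 coeff = 2*(-3) - 2*4 = -6 - 8 = -14
e13 coeff = 2*(-3) - 2*4 = -6 - 8 = -14
e23 coeff = 2*(-3) - 2*(-3) = -6 - (-6) = 0
uv = -4 - 14*e12 - 14*e13 + 0*e23


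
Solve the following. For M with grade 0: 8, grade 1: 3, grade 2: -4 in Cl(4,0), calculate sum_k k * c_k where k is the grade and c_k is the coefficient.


Grade-weighted sum = sum of grade_k * coefficient_k
0*8 = 0
1*3 = 3
2*(-4) = -8
Total = 0 + 3 + (-8) = -5


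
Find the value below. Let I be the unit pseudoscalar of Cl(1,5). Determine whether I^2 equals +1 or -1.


The pseudoscalar I = e1...e_n (product of all n generators) of Cl(p,q) satisfies I^2 = (-1)^(q + n(n-1)/2).
p = 1, q = 5, n = p + q = 6
n(n-1)/2 = 6 * 5 / 2 = 15
Exponent = q + n(n-1)/2 = 5 + 15 = 20
I^2 = (-1)^20 = +1


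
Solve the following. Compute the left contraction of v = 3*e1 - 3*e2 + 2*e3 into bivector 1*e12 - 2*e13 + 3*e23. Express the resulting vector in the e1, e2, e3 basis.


Left contraction v _| B = <vB>_1 (grade-1 part of the geometric product vB).
Using e1_|e12 = e2, e2_|e12 = -e1, e1_|e13 = e3, e3_|e13 = -e1, e2_|e23 = e3, e3_|e23 = -e2:
e1 coeff: -v2*b12 - v3*b13 = -(-3)*(1) - (2)*(-2) = 7
e2 coeff: v1*b12 - v3*b23 = (3)*(1) - (2)*(3) = -3
e3 coeff: v1*b13 + v2*b23 = (3)*(-2) + (-3)*(3) = -15
v _| B = 7*e1 - 3*e2 - 15*e3


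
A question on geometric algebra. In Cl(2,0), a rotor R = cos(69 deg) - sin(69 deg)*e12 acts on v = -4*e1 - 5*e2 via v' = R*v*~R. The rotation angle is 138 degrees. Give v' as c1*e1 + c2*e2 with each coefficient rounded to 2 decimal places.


Rotor R = cos(69deg) - sin(69deg)*e12
Rotation angle theta = 2 * 69 = 138 degrees
v' = R*v*~R rotates v by theta.
cos(138deg) = -0.7431, sin(138deg) = 0.6691
v'_1 = -4*cos(138deg) - (-5)*sin(138deg)
= -4*(-0.7431) - (-5)*0.6691
= 6.32
v'_2 = -4*sin(138deg) + (-5)*cos(138deg)
= -4*0.6691 + (-5)*(-0.7431)
= 1.04
v' = 6.32*e1 + 1.04*e2


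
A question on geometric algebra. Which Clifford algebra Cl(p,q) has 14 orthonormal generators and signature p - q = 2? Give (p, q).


We need p + q = 14 and p - q = 2.
Adding: 2p = 14 + 2 = 16, so p = 8.
Then q = 14 - 8 = 6.
(p, q) = (8, 6)


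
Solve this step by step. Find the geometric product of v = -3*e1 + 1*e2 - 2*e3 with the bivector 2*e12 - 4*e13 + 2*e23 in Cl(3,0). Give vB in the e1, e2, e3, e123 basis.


vB has grade-1 (vector) and grade-3 (trivector) parts: vB = (v _| B) + (v ^ B).
Vector part <vB>_1:
  e1: -v2*b12 - v3*b13 = -(1)*(2) - (-2)*(-4) = -10
  e2: v1*b12 - v3*b23 = (-3)*(2) - (-2)*(2) = -2
  e3: v1*b13 + v2*b23 = (-3)*(-4) + (1)*(2) = 14
Trivector part <vB>_3:
  e123: v1*b23 - v2*b13 + v3*b12 = (-3)*(2) - (1)*(-4) + (-2)*(2) = -6
vB = -10*e1 - 2*e2 + 14*e3 - 6*e123


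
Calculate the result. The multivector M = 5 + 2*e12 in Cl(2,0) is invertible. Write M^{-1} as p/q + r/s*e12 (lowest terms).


M = 5 + 2*e12, where e12^2 = -1.
Since M commutes with its reverse ~M = a - b*e12, M * ~M = a^2 - b^2*e12^2 = a^2 + b^2.
So M^{-1} = ~M / (a^2 + b^2) = (a - b*e12)/(a^2 + b^2).
a^2 + b^2 = 25 + 4 = 29
Scalar part = 5/29 = 5/29
Bivector coeff = -2/29 = -2/29
M^{-1} = 5/29 - 2/29*e12


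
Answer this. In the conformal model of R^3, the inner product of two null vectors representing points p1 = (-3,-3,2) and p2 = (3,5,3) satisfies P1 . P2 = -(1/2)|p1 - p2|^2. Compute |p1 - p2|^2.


p1 - p2 = (-6, -8, -1)
|p1 - p2|^2 = (-6)^2 + (-8)^2 + (-1)^2
= 36 + 64 + 1
= 101


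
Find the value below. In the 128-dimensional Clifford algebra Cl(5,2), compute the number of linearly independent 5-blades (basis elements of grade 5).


Number of grade-k basis blades in Cl(p,q) with n = p + q is C(n, k).
n = 5 + 2 = 7
C(7, 5) = 7! / (5! * 2!)
= 5040 / (120 * 2)
= 21


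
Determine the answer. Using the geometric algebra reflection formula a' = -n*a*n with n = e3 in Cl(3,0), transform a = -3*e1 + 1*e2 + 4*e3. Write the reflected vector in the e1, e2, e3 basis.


Reflection formula: a' = -n*a*n, with n = e3 (unit vector, n^2 = 1).
For reflection through hyperplane perp to e3:
The component along e3 flips sign, others stay.
a = (-3, 1, 4)
a' = (-3, 1, -4)
a' = -3*e1 + 1*e2 - 4*e3


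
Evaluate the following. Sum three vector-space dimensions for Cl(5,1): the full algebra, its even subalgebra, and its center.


n = 5 + 1 = 6
Total dim = 2^6 = 64
Even subalgebra dim = 2^5 = 32
n is even, so center dim = 1
Sum = 64 + 32 + 1 = 97


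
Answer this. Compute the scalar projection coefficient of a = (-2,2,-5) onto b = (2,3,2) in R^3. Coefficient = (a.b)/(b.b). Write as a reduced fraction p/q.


Projection coefficient = (a . b) / (b . b)
a . b = (-2)*2 + 2*3 + (-5)*2
= -4 + 6 + (-10) = -8
b . b = 2^2 + 3^2 + 2^2
= 4 + 9 + 4 = 17
Coefficient = -8/17
In lowest terms: -8/17


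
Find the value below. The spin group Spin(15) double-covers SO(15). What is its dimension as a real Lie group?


Spin(n) double-covers SO(n); both have Lie algebra so(n) of dimension n(n-1)/2.
n = 15
n(n-1) = 15 * 14 = 210
dim Spin(15) = 210/2 = 105


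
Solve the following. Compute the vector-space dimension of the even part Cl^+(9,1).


Even subalgebra dimension = 2^(n-1)
n = 9 + 1 = 10
2^(10 - 1) = 2^9 = 512
Verification: sum of C(10,k) for even k = 1 + 45 + 210 + 210 + 45 + 1 = 512
Result = 512


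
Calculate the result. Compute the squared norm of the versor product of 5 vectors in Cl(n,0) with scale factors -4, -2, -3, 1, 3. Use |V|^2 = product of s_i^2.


Each vector v_i has |v_i|^2 = s_i^2
Squared scales: (-4)^2 = 16, (-2)^2 = 4, (-3)^2 = 9, 1^2 = 1, 3^2 = 9
|V|^2 = 16 * 4 * 9 * 1 * 9
= 5184


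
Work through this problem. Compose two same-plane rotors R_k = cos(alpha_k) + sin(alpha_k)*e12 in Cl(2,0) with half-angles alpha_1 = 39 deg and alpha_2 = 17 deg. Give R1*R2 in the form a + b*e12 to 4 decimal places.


Same-plane rotors commute and their half-angles add:
R1*R2 = cos(a1 + a2) + sin(a1 + a2)*e12.
a1 + a2 = 39 + 17 = 56 deg
cos(56 deg) = 0.5592
sin(56 deg) = 0.8290
R1*R2 = 0.5592 + 0.8290*e12


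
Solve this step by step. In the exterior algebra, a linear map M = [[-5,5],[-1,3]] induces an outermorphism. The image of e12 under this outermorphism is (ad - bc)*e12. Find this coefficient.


The outermorphism of a linear map f sends e1^e2 to f(e1)^f(e2).
f(e1) = -5*e1 - 1*e2
f(e2) = 5*e1 + 3*e2
f(e1) ^ f(e2) = (-5*e1 - 1*e2) ^ (5*e1 + 3*e2)
= (-5)*3*e12 + (-1)*5*e21
= (-15 - (-5))*e12
= -10*e12
Coefficient = -10


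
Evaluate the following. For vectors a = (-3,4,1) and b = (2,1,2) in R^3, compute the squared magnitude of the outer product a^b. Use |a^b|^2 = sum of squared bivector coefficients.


a wedge b = (a1*b2 - a2*b1)*e12 + (a1*b3 - a3*b1)*e13 + (a2*b3 - a3*b2)*e23
e12 coeff: (-3)*1 - 4*2 = -3 - 8 = -11
e13 coeff: (-3)*2 - 1*2 = -6 - 2 = -8
e23 coeff: 4*2 - 1*1 = 8 - 1 = 7
|a wedge b|^2 = (-11)^2 + (-8)^2 + 7^2
= 121 + 64 + 49
= 234


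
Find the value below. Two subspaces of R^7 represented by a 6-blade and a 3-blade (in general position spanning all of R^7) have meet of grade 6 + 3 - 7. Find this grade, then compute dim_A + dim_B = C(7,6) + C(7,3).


Meet grade = grade(A) + grade(B) - n
= 6 + 3 - 7 = 2
C(7,6) = 7
C(7,3) = 35
dim_A + dim_B = 7 + 35 = 42


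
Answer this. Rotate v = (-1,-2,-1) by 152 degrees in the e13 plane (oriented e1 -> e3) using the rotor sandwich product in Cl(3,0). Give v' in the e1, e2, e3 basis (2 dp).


Rotor R = cos(76deg) - sin(76deg)*e13
Rotation angle theta = 2 * 76 = 152 degrees in the e13 plane (e1 -> e3).
The component perpendicular to the plane (e2) is invariant: v'_2 = v2 = -2.00
cos(152deg) = -0.8829, sin(152deg) = 0.4695
v'_1 = v1*cos(theta) - v3*sin(theta) = -1*(-0.8829) - (-1)*0.4695 = 1.35
v'_3 = v1*sin(theta) + v3*cos(theta) = -1*0.4695 + (-1)*(-0.8829) = 0.41
v' = 1.35*e1 - 2.00*e2 + 0.41*e3


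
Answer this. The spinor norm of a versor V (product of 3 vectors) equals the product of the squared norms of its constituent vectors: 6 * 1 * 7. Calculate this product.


Spinor norm N(V) = |v1|^2 * |v2|^2 * ... * |v3|^2
= 6 * 1 * 7
Running product: 6, 6, 42
N(V) = 42


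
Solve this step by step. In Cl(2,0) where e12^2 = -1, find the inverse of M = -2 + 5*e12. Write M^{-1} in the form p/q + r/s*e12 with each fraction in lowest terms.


M = -2 + 5*e12, where e12^2 = -1.
Since M commutes with its reverse ~M = a - b*e12, M * ~M = a^2 - b^2*e12^2 = a^2 + b^2.
So M^{-1} = ~M / (a^2 + b^2) = (a - b*e12)/(a^2 + b^2).
a^2 + b^2 = 4 + 25 = 29
Scalar part = -2/29 = -2/29
Bivector coeff = -5/29 = -5/29
M^{-1} = -2/29 - 5/29*e12


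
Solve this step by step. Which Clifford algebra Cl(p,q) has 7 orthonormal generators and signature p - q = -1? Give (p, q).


We need p + q = 7 and p - q = -1.
Adding: 2p = 7 + (-1) = 6, so p = 3.
Then q = 7 - 3 = 4.
(p, q) = (3, 4)


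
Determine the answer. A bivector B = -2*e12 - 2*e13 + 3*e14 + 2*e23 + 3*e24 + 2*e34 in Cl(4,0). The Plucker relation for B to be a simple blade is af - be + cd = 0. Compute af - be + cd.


Plucker relation: af - be + cd
a*f = (-2)*2 = -4
b*e = (-2)*3 = -6
c*d = 3*2 = 6
af - be + cd = -4 - (-6) + 6
= 8


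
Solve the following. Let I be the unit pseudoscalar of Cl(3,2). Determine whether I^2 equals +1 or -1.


The pseudoscalar I = e1...e_n (product of all n generators) of Cl(p,q) satisfies I^2 = (-1)^(q + n(n-1)/2).
p = 3, q = 2, n = p + q = 5
n(n-1)/2 = 5 * 4 / 2 = 10
Exponent = q + n(n-1)/2 = 2 + 10 = 12
I^2 = (-1)^12 = +1


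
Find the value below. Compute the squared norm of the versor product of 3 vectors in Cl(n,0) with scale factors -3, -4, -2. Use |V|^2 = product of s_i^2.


Each vector v_i has |v_i|^2 = s_i^2
Squared scales: (-3)^2 = 9, (-4)^2 = 16, (-2)^2 = 4
|V|^2 = 9 * 16 * 4
= 576


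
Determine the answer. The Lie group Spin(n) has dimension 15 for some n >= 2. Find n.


dim Spin(n) = dim so(n) = n(n-1)/2.
Solve n(n-1)/2 = 15, i.e. n^2 - n - 30 = 0.
Discriminant = 1 + 8*15 = 121
n = (1 + sqrt(121))/2 = (1 + 11)/2 = 6


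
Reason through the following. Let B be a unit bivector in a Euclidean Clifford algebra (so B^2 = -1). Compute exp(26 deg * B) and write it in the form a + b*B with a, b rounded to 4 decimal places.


For a unit bivector B with B^2 = -1, the exponential series gives
e^(theta*B) = cos(theta) + sin(theta)*B (the GA analogue of Euler's formula).
theta = 26 degrees = 0.453786 rad
cos(26 deg) = 0.8988
sin(26 deg) = 0.4384
exp(theta*B) = 0.8988 + 0.4384*B


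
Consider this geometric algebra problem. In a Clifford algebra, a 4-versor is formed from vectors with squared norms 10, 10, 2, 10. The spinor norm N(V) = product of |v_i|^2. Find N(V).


Spinor norm N(V) = |v1|^2 * |v2|^2 * ... * |v4|^2
= 10 * 10 * 2 * 10
Running product: 10, 100, 200, 2000
N(V) = 2000


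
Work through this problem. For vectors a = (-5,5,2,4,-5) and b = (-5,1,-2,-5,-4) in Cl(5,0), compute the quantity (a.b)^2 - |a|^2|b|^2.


a . b = (-5)*(-5) + 5*1 + 2*(-2) + 4*(-5) + (-5)*(-4)
= 25 + 5 + (-4) + (-20) + 20 = 26
|a|^2 = (-5)^2 + 5^2 + 2^2 + 4^2 + (-5)^2 = 95
|b|^2 = (-5)^2 + 1^2 + (-2)^2 + (-5)^2 + (-4)^2 = 71
(a.b)^2 = 26^2 = 676
|a|^2 * |b|^2 = 95 * 71 = 6745
Result = 676 - 6745 = -6069


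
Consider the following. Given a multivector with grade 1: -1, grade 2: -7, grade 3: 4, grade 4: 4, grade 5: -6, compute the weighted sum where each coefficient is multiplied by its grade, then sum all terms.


Grade-weighted sum = sum of grade_k * coefficient_k
1*(-1) = -1
2*(-7) = -14
3*4 = 12
4*4 = 16
5*(-6) = -30
Total = -1 + (-14) + 12 + 16 + (-30) = -17


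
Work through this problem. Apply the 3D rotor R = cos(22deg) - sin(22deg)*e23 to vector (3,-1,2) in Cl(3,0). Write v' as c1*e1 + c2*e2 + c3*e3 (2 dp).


Rotor R = cos(22deg) - sin(22deg)*e23
Rotation angle theta = 2 * 22 = 44 degrees in the e23 plane (e2 -> e3).
The component perpendicular to the plane (e1) is invariant: v'_1 = v1 = 3.00
cos(44deg) = 0.7193, sin(44deg) = 0.6947
v'_2 = v2*cos(theta) - v3*sin(theta) = -1*0.7193 - 2*0.6947 = -2.11
v'_3 = v2*sin(theta) + v3*cos(theta) = -1*0.6947 + 2*0.7193 = 0.74
v' = 3.00*e1 - 2.11*e2 + 0.74*e3


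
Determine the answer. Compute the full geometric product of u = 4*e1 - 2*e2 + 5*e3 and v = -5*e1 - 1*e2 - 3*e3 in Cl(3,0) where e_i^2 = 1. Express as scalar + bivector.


In Cl(3,0): e_i^2 = 1, e_ie_j = -e_je_i for i != j.
Scalar part = u . v = 4*(-5) + (-2)*(-1) + 5*(-3)
= -20 + 2 + (-15) = -33
e12 coeff = 4*(-1) - (-2)*(-5) = -4 - 10 = -14
e13 coeff = 4*(-3) - 5*(-5) = -12 - (-25) = 13
e23 coeff = (-2)*(-3) - 5*(-1) = 6 - (-5) = 11
uv = -33 - 14*e12 + 13*e13 + 11*e23


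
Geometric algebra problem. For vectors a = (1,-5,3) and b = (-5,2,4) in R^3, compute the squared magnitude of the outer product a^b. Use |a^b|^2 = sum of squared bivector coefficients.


a wedge b = (a1*b2 - a2*b1)*e12 + (a1*b3 - a3*b1)*e13 + (a2*b3 - a3*b2)*e23
e12 coeff: 1*2 - (-5)*(-5) = 2 - 25 = -23
e13 coeff: 1*4 - 3*(-5) = 4 - (-15) = 19
e23 coeff: (-5)*4 - 3*2 = -20 - 6 = -26
|a wedge b|^2 = (-23)^2 + 19^2 + (-26)^2
= 529 + 361 + 676
= 1566


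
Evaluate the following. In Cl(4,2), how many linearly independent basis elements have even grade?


Even subalgebra dimension = 2^(n-1)
n = 4 + 2 = 6
2^(6 - 1) = 2^5 = 32
Verification: sum of C(6,k) for even k = 1 + 15 + 15 + 1 = 32
Result = 32


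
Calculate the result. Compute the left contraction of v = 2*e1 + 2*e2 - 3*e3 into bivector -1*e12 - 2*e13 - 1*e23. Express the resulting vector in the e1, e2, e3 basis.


Left contraction v _| B = <vB>_1 (grade-1 part of the geometric product vB).
Using e1_|e12 = e2, e2_|e12 = -e1, e1_|e13 = e3, e3_|e13 = -e1, e2_|e23 = e3, e3_|e23 = -e2:
e1 coeff: -v2*b12 - v3*b13 = -(2)*(-1) - (-3)*(-2) = -4
e2 coeff: v1*b12 - v3*b23 = (2)*(-1) - (-3)*(-1) = -5
e3 coeff: v1*b13 + v2*b23 = (2)*(-2) + (2)*(-1) = -6
v _| B = -4*e1 - 5*e2 - 6*e3


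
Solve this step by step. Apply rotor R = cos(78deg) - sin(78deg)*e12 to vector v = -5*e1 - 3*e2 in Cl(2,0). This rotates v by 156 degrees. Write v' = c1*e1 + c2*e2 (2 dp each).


Rotor R = cos(78deg) - sin(78deg)*e12
Rotation angle theta = 2 * 78 = 156 degrees
v' = R*v*~R rotates v by theta.
cos(156deg) = -0.9135, sin(156deg) = 0.4067
v'_1 = -5*cos(156deg) - (-3)*sin(156deg)
= -5*(-0.9135) - (-3)*0.4067
= 5.79
v'_2 = -5*sin(156deg) + (-3)*cos(156deg)
= -5*0.4067 + (-3)*(-0.9135)
= 0.71
v' = 5.79*e1 + 0.71*e2


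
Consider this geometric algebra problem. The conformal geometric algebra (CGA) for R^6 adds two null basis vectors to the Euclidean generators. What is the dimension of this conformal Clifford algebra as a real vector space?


The conformal model of R^6 uses Cl(7,1): the 6 Euclidean generators plus two extra orthogonal generators e+ (e+^2 = +1) and e- (e-^2 = -1), from which the null vectors e0, einf are built.
Number of generators m = 6 + 2 = 8.
dim Cl(p,q) = 2^m = 2^8 = 256


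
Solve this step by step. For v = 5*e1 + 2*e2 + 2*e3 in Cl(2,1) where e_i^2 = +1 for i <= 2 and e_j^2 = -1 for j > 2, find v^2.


v^2 = sum of c_i^2 * e_i^2
Positive signature terms (e_i^2 = +1): 5^2 + 2^2 = 29
Negative signature terms (e_j^2 = -1): 2^2 = 4
v^2 = 29 - 4 = 25


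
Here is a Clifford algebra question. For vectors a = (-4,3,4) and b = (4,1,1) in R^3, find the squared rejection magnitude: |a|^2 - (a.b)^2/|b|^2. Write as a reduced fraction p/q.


|a|^2 = (-4)^2 + 3^2 + 4^2 = 41
|b|^2 = 4^2 + 1^2 + 1^2 = 18
a . b = (-4)*4 + 3*1 + 4*1 = -9
(a.b)^2 = (-9)^2 = 81
|rej|^2 = 41 - 81/18
= (738 - 81)/18
= 657/18
In lowest terms: 73/2


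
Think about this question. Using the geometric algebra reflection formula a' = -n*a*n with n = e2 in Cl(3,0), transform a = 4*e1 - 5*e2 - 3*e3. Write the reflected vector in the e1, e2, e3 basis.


Reflection formula: a' = -n*a*n, with n = e2 (unit vector, n^2 = 1).
For reflection through hyperplane perp to e2:
The component along e2 flips sign, others stay.
a = (4, -5, -3)
a' = (4, 5, -3)
a' = 4*e1 + 5*e2 - 3*e3


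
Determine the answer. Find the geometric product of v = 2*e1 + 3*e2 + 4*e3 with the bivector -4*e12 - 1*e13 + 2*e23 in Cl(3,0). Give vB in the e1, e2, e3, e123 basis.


vB has grade-1 (vector) and grade-3 (trivector) parts: vB = (v _| B) + (v ^ B).
Vector part <vB>_1:
  e1: -v2*b12 - v3*b13 = -(3)*(-4) - (4)*(-1) = 16
  e2: v1*b12 - v3*b23 = (2)*(-4) - (4)*(2) = -16
  e3: v1*b13 + v2*b23 = (2)*(-1) + (3)*(2) = 4
Trivector part <vB>_3:
  e123: v1*b23 - v2*b13 + v3*b12 = (2)*(2) - (3)*(-1) + (4)*(-4) = -9
vB = 16*e1 - 16*e2 + 4*e3 - 9*e123


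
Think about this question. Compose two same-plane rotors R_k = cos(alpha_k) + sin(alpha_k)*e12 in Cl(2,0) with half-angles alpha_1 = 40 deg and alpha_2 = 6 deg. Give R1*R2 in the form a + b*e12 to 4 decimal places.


Same-plane rotors commute and their half-angles add:
R1*R2 = cos(a1 + a2) + sin(a1 + a2)*e12.
a1 + a2 = 40 + 6 = 46 deg
cos(46 deg) = 0.6947
sin(46 deg) = 0.7193
R1*R2 = 0.6947 + 0.7193*e12


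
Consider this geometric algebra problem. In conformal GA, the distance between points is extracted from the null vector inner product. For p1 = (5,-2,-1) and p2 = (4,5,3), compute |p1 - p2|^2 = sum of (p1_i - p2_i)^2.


p1 - p2 = (1, -7, -4)
|p1 - p2|^2 = 1^2 + (-7)^2 + (-4)^2
= 1 + 49 + 16
= 66


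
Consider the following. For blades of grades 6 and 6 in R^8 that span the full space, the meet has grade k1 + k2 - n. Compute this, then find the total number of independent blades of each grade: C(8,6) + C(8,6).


Meet grade = grade(A) + grade(B) - n
= 6 + 6 - 8 = 4
C(8,6) = 28
C(8,6) = 28
dim_A + dim_B = 28 + 28 = 56


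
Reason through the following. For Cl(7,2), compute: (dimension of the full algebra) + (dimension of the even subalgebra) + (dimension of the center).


n = 7 + 2 = 9
Total dim = 2^9 = 512
Even subalgebra dim = 2^8 = 256
n is odd, so center dim = 2
Sum = 512 + 256 + 2 = 770


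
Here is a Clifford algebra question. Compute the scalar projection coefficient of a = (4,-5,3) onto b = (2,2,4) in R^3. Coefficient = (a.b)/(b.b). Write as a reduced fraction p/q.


Projection coefficient = (a . b) / (b . b)
a . b = 4*2 + (-5)*2 + 3*4
= 8 + (-10) + 12 = 10
b . b = 2^2 + 2^2 + 4^2
= 4 + 4 + 16 = 24
Coefficient = 10/24
In lowest terms: 5/12


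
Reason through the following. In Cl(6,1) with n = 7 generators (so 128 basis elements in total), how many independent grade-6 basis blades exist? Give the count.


Number of grade-k basis blades in Cl(p,q) with n = p + q is C(n, k).
n = 6 + 1 = 7
C(7, 6) = 7! / (6! * 1!)
= 5040 / (720 * 1)
= 7


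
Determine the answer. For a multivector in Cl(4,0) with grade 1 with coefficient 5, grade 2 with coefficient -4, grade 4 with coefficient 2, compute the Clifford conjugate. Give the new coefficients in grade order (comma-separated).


Clifford conjugate sign for grade k: (-1)^(k(k+1)/2)
Grade 1: (-1)^(1*2/2) = (-1)^1 = -1, coeff 5 -> -5
Grade 2: (-1)^(2*3/2) = (-1)^3 = -1, coeff -4 -> 4
Grade 4: (-1)^(4*5/2) = (-1)^10 = 1, coeff 2 -> 2
Conjugated coefficients: -5, 4, 2


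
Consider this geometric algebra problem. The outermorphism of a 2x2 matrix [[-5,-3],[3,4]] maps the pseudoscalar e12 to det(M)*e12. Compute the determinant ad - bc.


The outermorphism of a linear map f sends e1^e2 to f(e1)^f(e2).
f(e1) = -5*e1 + 3*e2
f(e2) = -3*e1 + 4*e2
f(e1) ^ f(e2) = (-5*e1 + 3*e2) ^ (-3*e1 + 4*e2)
= (-5)*4*e12 + 3*(-3)*e21
= (-20 - (-9))*e12
= -11*e12
Coefficient = -11


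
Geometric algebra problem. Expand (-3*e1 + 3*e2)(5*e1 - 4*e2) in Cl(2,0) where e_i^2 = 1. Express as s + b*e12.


Expand: (-3*e1 + 3*e2)(5*e1 - 4*e2)
= (-3)*5*e1e1 + (-3)*(-4)*e1e2 + 3*5*e2e1 + 3*(-4)*e2e2
Using e1^2 = e2^2 = 1, e2e1 = -e1e2:
Scalar part s = (-3)*5 + 3*(-4) = -15 + (-12) = -27
Bivector part b = (-3)*(-4) - 3*5 = 12 - 15 = -3
uv = -27 - 3*e12


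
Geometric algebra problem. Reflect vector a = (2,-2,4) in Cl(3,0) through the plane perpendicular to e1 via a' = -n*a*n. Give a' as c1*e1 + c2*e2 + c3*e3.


Reflection formula: a' = -n*a*n, with n = e1 (unit vector, n^2 = 1).
For reflection through hyperplane perp to e1:
The component along e1 flips sign, others stay.
a = (2, -2, 4)
a' = (-2, -2, 4)
a' = -2*e1 - 2*e2 + 4*e3


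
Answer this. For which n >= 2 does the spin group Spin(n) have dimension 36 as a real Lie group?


dim Spin(n) = dim so(n) = n(n-1)/2.
Solve n(n-1)/2 = 36, i.e. n^2 - n - 72 = 0.
Discriminant = 1 + 8*36 = 289
n = (1 + sqrt(289))/2 = (1 + 17)/2 = 9


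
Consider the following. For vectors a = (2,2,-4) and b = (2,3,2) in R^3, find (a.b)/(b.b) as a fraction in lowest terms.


Projection coefficient = (a . b) / (b . b)
a . b = 2*2 + 2*3 + (-4)*2
= 4 + 6 + (-8) = 2
b . b = 2^2 + 3^2 + 2^2
= 4 + 9 + 4 = 17
Coefficient = 2/17
In lowest terms: 2/17
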